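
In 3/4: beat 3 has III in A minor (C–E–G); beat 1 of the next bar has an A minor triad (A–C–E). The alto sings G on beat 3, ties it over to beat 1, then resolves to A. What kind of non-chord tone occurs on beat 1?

The harmony at that moment is A minor triad (A, C, E); G is not a chord tone.
It is held over (the same pitch as the preceding G) and left by step up to A.
Held over from the previous chord and resolving up by step — a retardation.

Retardation.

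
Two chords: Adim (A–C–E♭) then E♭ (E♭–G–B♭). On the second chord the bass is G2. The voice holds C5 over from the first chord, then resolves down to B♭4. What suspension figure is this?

At the second chord the bass is G2. The suspended C5 lies a fourth above the bass; after resolving down by step to B♭4, the interval above the bass becomes a third.
Suspension figures are named by those two intervals: 4–3.

4–3 suspension.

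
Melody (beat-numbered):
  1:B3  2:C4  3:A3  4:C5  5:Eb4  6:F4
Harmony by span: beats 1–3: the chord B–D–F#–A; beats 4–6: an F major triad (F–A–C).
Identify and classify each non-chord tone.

The harmony at that moment is B minor seventh chord (B, D, F#, A); C4 is not a chord tone.
It is approached by step up from B3 and left by leap down to A3.
Step in, leap out — an escape tone.
The harmony at that moment is F major triad (F, A, C); Eb4 is not a chord tone.
It is approached by leap down from C5 and left by step up to F4.
Leap in, step out — an appoggiatura.

C4 (beat 2) — escape tone; Eb4 (beat 5) — appoggiatura.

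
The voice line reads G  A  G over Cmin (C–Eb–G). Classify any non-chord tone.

A is a neighbor tone.

The harmony at that moment is C minor triad (C, Eb, G); A is not a chord tone.
It is approached by step up from G and left by step down to G.
Step away and step back to the same note — a neighbor tone (upper neighbor).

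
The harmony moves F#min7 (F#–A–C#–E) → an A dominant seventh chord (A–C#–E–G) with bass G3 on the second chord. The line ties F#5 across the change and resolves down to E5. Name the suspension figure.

7–6 suspension.

At the second chord the bass is G3. The suspended F#5 lies a seventh above the bass; after resolving down by step to E5, the interval above the bass becomes a sixth.
Suspension figures are named by those two intervals: 7–6.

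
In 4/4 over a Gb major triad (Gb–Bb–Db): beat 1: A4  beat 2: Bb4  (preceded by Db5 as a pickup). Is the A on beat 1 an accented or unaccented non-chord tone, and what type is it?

The harmony at that moment is Gb major triad (Gb, Bb, Db); A4 is not a chord tone.
It is approached by leap down from Db5 and left by step up to Bb4.
Leap in, step out — an appoggiatura.
It falls on the downbeat, so it is accented.

Accented appoggiatura.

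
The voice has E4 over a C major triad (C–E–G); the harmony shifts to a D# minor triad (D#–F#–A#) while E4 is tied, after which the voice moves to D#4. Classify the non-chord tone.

E4 is a suspension.

The harmony at that moment is D# minor triad (D#, F#, A#); E4 is not a chord tone.
It is held over (the same pitch as the preceding E4) and left by step down to D#4.
Held over from the previous chord and resolving down by step — a suspension.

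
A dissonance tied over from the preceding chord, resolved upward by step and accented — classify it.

Retardation.

Approach: by preparation — the pitch is first a chord tone, then held (tied or repeated) while the harmony changes under it. Departure: up by step. Metric position: strong.
A prepared dissonance that resolves upward by step — a retardation. (The same figure resolving downward would be a suspension.)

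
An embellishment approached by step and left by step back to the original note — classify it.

Neighbor tone.

Approach: by step. Departure: by step in the opposite direction, back to the starting pitch.
Stepwise on both sides but reversing to return to the same chord tone — a neighbor tone. (Had it continued onward in the same direction it would be a passing tone instead.)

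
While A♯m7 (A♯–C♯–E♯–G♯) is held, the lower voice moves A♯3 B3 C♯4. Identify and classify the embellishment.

B3 is a passing tone.

The harmony at that moment is A♯ minor seventh chord (A♯, C♯, E♯, G♯); B3 is not a chord tone.
It is approached by step up from A♯3 and left by step up to C♯4.
Step in, step out in the same direction — a passing tone.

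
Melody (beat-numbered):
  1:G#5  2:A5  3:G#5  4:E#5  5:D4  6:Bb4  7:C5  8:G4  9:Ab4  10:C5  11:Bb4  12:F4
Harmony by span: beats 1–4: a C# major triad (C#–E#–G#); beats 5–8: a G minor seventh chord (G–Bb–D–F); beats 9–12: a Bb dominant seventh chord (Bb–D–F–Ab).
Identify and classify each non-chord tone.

A5 (beat 2) — neighbor tone; C5 (beat 7) — escape tone; C5 (beat 10) — appoggiatura.

The harmony at that moment is C# major triad (C#, E#, G#); A5 is not a chord tone.
It is approached by step up from G#5 and left by step down to G#5.
Step away and step back to the same note — a neighbor tone (upper neighbor).
The harmony at that moment is G minor seventh chord (G, Bb, D, F); C5 is not a chord tone.
It is approached by step up from Bb4 and left by leap down to G4.
Step in, leap out — an escape tone.
The harmony at that moment is Bb dominant seventh chord (Bb, D, F, Ab); C5 is not a chord tone.
It is approached by leap up from Ab4 and left by step down to Bb4.
Leap in, step out — an appoggiatura.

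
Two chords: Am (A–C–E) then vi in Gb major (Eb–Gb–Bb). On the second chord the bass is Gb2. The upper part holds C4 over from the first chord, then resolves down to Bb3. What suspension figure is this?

At the second chord the bass is Gb2. The suspended C4 lies a fourth above the bass; after resolving down by step to Bb3, the interval above the bass becomes a third.
Suspension figures are named by those two intervals: 4–3.

4–3 suspension.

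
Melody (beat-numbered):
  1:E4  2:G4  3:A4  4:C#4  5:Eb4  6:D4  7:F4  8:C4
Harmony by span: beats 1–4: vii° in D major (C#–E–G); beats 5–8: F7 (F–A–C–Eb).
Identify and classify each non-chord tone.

A4 (beat 3) — escape tone; D4 (beat 6) — escape tone.

The harmony at that moment is C# diminished triad (C#, E, G); A4 is not a chord tone.
It is approached by step up from G4 and left by leap down to C#4.
Step in, leap out — an escape tone.
The harmony at that moment is F dominant seventh chord (F, A, C, Eb); D4 is not a chord tone.
It is approached by step down from Eb4 and left by leap up to F4.
Step in, leap out — an escape tone.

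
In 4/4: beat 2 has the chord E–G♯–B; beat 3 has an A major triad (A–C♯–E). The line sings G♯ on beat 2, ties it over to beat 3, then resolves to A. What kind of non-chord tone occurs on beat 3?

The harmony at that moment is A major triad (A, C♯, E); G♯ is not a chord tone.
It is held over (the same pitch as the preceding G♯) and left by step up to A.
Held over from the previous chord and resolving up by step — a retardation.

Retardation.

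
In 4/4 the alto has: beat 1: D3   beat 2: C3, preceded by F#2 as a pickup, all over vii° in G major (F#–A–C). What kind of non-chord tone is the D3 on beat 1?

Appoggiatura.

The harmony at that moment is F# diminished triad (F#, A, C); D3 is not a chord tone.
It is approached by leap up from F#2 and left by step down to C3.
Leap in, step out, metrically accented — an appoggiatura.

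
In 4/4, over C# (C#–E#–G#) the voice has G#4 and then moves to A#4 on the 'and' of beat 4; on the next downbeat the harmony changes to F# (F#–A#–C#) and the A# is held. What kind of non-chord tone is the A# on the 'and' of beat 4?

Anticipation.

The harmony at that moment is C# major triad (C#, E#, G#); A#4 is not a chord tone.
It is approached by step up from G#4 and then sustained as the same pitch into the next harmony.
Arriving early and becoming a chord tone when the harmony changes — an anticipation.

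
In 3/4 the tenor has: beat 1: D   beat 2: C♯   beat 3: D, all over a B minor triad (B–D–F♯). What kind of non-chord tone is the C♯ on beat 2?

Lower neighbor tone.

The harmony at that moment is B minor triad (B, D, F♯); C♯ is not a chord tone.
It is approached by step down from D and left by step up to D.
Step away and step back to the same note — a neighbor tone (lower neighbor).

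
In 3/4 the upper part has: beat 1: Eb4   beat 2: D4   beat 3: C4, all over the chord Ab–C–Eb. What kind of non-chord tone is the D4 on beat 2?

The harmony at that moment is Ab major triad (Ab, C, Eb); D4 is not a chord tone.
It is approached by step down from Eb4 and left by step down to C4.
Step in, step out in the same direction — a passing tone.

Passing tone.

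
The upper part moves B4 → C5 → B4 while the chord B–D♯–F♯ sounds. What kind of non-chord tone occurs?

C5 is a neighbor tone.

The harmony at that moment is B major triad (B, D♯, F♯); C5 is not a chord tone.
It is approached by step up from B4 and left by step down to B4.
Step away and step back to the same note — a neighbor tone (upper neighbor).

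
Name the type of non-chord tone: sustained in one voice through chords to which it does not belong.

Pedal tone.

Approach: none. Departure: none — a single pitch is sustained while the chords change around it, passing through harmonies that do not contain it.
No melodic motion at all; the dissonance is created entirely by the moving harmonies against the stationary note — a pedal tone (pedal point).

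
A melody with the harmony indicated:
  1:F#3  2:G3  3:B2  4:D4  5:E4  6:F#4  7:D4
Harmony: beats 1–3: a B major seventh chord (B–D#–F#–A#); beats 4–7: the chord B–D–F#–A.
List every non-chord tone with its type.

G3 (beat 2) — escape tone; E4 (beat 5) — passing tone.

The harmony at that moment is B major seventh chord (B, D#, F#, A#); G3 is not a chord tone.
It is approached by step up from F#3 and left by leap down to B2.
Step in, leap out — an escape tone.
The harmony at that moment is B minor seventh chord (B, D, F#, A); E4 is not a chord tone.
It is approached by step up from D4 and left by step up to F#4.
Step in, step out in the same direction — a passing tone.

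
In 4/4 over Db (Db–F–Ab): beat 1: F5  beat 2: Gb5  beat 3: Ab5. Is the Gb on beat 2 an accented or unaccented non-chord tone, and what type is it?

The harmony at that moment is Db major triad (Db, F, Ab); Gb5 is not a chord tone.
It is approached by step up from F5 and left by step up to Ab5.
Step in, step out in the same direction — a passing tone.
It falls on a weak beat, so it is unaccented.

Unaccented passing tone.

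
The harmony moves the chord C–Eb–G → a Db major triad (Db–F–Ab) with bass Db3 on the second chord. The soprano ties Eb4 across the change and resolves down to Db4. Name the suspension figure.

At the second chord the bass is Db3. The suspended Eb4 lies a ninth above the bass; after resolving down by step to Db4, the interval above the bass becomes an octave.
Suspension figures are named by those two intervals: 9–8.

9–8 suspension.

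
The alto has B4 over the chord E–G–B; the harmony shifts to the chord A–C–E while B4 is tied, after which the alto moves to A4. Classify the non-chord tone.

B4 is a suspension.

The harmony at that moment is A minor triad (A, C, E); B4 is not a chord tone.
It is held over (the same pitch as the preceding B4) and left by step down to A4.
Held over from the previous chord and resolving down by step — a suspension.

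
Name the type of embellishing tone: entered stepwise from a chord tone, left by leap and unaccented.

Escape tone.

Approach: by step. Departure: by leap. Metric position: weak.
Step in, leap out, from a weak position — an escape tone (échappée). (It is the mirror image of the appoggiatura, which leaps in and steps out on a strong beat.)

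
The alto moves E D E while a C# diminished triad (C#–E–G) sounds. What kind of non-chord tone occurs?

The harmony at that moment is C# diminished triad (C#, E, G); D is not a chord tone.
It is approached by step down from E and left by step up to E.
Step away and step back to the same note — a neighbor tone (lower neighbor).

D is a neighbor tone.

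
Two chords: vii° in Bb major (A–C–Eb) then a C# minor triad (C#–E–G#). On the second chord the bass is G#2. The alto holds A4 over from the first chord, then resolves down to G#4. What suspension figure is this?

At the second chord the bass is G#2. The suspended A4 lies a ninth above the bass; after resolving down by step to G#4, the interval above the bass becomes an octave.
Suspension figures are named by those two intervals: 9–8.

9–8 suspension.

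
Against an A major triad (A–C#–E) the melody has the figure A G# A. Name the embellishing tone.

The harmony at that moment is A major triad (A, C#, E); G# is not a chord tone.
It is approached by step down from A and left by step up to A.
Step away and step back to the same note — a neighbor tone (lower neighbor).

G# is a neighbor tone.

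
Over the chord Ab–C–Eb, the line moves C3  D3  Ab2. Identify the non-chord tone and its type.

D3 is an escape tone.

The harmony at that moment is Ab major triad (Ab, C, Eb); D3 is not a chord tone.
It is approached by step up from C3 and left by leap down to Ab2.
Step in, leap out — an escape tone.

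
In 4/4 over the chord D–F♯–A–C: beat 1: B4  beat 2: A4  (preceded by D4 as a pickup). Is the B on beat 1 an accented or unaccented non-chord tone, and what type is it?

The harmony at that moment is D dominant seventh chord (D, F♯, A, C); B4 is not a chord tone.
It is approached by leap up from D4 and left by step down to A4.
Leap in, step out — an appoggiatura.
It falls on the downbeat, so it is accented.

Accented appoggiatura.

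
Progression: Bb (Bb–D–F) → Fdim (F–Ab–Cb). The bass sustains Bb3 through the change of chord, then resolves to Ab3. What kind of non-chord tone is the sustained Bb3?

The harmony at that moment is F diminished triad (F, Ab, Cb); Bb3 is not a chord tone.
It is held over (the same pitch as the preceding Bb3) and left by step down to Ab3.
Held over from the previous chord and resolving down by step — a suspension.

Bb3 is a suspension.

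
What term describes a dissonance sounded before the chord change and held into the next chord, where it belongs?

Anticipation.

Approach: ahead of the chord change (typically by step), so it is dissonant against the current harmony. Departure: none — the same pitch is restated or held and is a chord tone of the new harmony.
Dissonant first, consonant once the harmony catches up: the note simply arrives early — an anticipation. (The reverse timing, consonant first and dissonant after the change, would be a suspension or retardation.)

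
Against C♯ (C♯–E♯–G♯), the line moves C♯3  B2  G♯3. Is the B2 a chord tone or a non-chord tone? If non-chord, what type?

The harmony at that moment is C♯ major triad (C♯, E♯, G♯); B2 is not a chord tone.
It is approached by step down from C♯3 and left by leap up to G♯3.
Step in, leap out — an escape tone.

Non-chord tone — an escape tone.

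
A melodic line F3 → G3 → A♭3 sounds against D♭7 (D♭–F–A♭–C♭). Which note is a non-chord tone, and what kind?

G3 is a passing tone.

The harmony at that moment is D♭ dominant seventh chord (D♭, F, A♭, C♭); G3 is not a chord tone.
It is approached by step up from F3 and left by step up to A♭3.
Step in, step out in the same direction — a passing tone.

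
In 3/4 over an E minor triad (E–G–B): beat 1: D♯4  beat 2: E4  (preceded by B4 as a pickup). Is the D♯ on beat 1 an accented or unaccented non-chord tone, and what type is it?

Accented appoggiatura.

The harmony at that moment is E minor triad (E, G, B); D♯4 is not a chord tone.
It is approached by leap down from B4 and left by step up to E4.
Leap in, step out — an appoggiatura.
It falls on the downbeat, so it is accented.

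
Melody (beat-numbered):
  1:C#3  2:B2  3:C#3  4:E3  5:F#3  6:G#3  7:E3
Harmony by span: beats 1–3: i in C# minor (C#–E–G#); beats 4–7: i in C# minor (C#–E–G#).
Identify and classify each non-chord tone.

B2 (beat 2) — neighbor tone; F#3 (beat 5) — passing tone.

The harmony at that moment is C# minor triad (C#, E, G#); B2 is not a chord tone.
It is approached by step down from C#3 and left by step up to C#3.
Step away and step back to the same note — a neighbor tone (lower neighbor).
The harmony at that moment is C# minor triad (C#, E, G#); F#3 is not a chord tone.
It is approached by step up from E3 and left by step up to G#3.
Step in, step out in the same direction — a passing tone.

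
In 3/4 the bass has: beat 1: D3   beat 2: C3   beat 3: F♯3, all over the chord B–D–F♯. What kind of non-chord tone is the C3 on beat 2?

The harmony at that moment is B minor triad (B, D, F♯); C3 is not a chord tone.
It is approached by step down from D3 and left by leap up to F♯3.
Step in, leap out, on a weak beat — an escape tone.

Escape tone.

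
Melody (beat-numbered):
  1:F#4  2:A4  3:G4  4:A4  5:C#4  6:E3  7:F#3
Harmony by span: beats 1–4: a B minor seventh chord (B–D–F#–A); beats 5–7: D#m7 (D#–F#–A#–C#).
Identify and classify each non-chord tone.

The harmony at that moment is B minor seventh chord (B, D, F#, A); G4 is not a chord tone.
It is approached by step down from A4 and left by step up to A4.
Step away and step back to the same note — a neighbor tone (lower neighbor).
The harmony at that moment is D# minor seventh chord (D#, F#, A#, C#); E3 is not a chord tone.
It is approached by leap down from C#4 and left by step up to F#3.
Leap in, step out — an appoggiatura.

G4 (beat 3) — neighbor tone; E3 (beat 6) — appoggiatura.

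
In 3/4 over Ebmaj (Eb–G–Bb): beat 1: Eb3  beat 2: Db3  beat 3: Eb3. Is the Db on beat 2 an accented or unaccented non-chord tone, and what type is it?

The harmony at that moment is Eb major triad (Eb, G, Bb); Db3 is not a chord tone.
It is approached by step down from Eb3 and left by step up to Eb3.
Step away and step back to the same note — a neighbor tone (lower neighbor).
It falls on a weak beat, so it is unaccented.

Unaccented neighbor tone.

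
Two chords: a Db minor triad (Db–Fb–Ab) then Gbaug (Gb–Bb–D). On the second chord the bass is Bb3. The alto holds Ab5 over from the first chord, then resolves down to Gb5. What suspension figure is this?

7–6 suspension.

At the second chord the bass is Bb3. The suspended Ab5 lies a seventh above the bass; after resolving down by step to Gb5, the interval above the bass becomes a sixth.
Suspension figures are named by those two intervals: 7–6.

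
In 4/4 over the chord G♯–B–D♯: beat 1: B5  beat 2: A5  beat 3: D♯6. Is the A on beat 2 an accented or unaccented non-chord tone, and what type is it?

The harmony at that moment is G♯ minor triad (G♯, B, D♯); A5 is not a chord tone.
It is approached by step down from B5 and left by leap up to D♯6.
Step in, leap out — an escape tone.
It falls on a weak beat, so it is unaccented.

Unaccented escape tone.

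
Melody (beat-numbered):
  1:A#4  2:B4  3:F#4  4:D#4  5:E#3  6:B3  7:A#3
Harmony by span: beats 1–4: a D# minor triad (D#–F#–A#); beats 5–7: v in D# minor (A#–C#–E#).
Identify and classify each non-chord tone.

The harmony at that moment is D# minor triad (D#, F#, A#); B4 is not a chord tone.
It is approached by step up from A#4 and left by leap down to F#4.
Step in, leap out — an escape tone.
The harmony at that moment is A# minor triad (A#, C#, E#); B3 is not a chord tone.
It is approached by leap up from E#3 and left by step down to A#3.
Leap in, step out — an appoggiatura.

B4 (beat 2) — escape tone; B3 (beat 6) — appoggiatura.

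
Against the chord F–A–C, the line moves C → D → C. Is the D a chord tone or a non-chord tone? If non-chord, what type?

The harmony at that moment is F major triad (F, A, C); D is not a chord tone.
It is approached by step up from C and left by step down to C.
Step away and step back to the same note — a neighbor tone (upper neighbor).

Non-chord tone — a neighbor tone.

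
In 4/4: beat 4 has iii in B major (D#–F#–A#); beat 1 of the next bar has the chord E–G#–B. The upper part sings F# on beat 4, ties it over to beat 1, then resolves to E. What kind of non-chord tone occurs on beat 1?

Suspension.

The harmony at that moment is E major triad (E, G#, B); F# is not a chord tone.
It is held over (the same pitch as the preceding F#) and left by step down to E.
Held over from the previous chord and resolving down by step — a suspension.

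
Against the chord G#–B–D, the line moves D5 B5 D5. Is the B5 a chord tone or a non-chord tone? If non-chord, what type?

G# diminished triad contains G#, B, D; B is the third, so it is a chord tone.

Chord tone (the third of G# diminished triad).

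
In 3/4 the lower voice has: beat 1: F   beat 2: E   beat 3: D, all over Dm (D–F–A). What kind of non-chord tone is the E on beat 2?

Passing tone.

The harmony at that moment is D minor triad (D, F, A); E is not a chord tone.
It is approached by step down from F and left by step down to D.
Step in, step out in the same direction — a passing tone.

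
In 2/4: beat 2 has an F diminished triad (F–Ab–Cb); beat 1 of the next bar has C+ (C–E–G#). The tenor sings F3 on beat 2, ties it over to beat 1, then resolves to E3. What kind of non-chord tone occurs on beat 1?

Suspension.

The harmony at that moment is C augmented triad (C, E, G#); F3 is not a chord tone.
It is held over (the same pitch as the preceding F3) and left by step down to E3.
Held over from the previous chord and resolving down by step — a suspension.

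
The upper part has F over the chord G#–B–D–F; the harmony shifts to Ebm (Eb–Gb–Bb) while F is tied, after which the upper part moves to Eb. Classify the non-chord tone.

The harmony at that moment is Eb minor triad (Eb, Gb, Bb); F is not a chord tone.
It is held over (the same pitch as the preceding F) and left by step down to Eb.
Held over from the previous chord and resolving down by step — a suspension.

F is a suspension.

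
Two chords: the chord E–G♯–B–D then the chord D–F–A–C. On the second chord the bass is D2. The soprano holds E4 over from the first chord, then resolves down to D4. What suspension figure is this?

9–8 suspension.

At the second chord the bass is D2. The suspended E4 lies a ninth above the bass; after resolving down by step to D4, the interval above the bass becomes an octave.
Suspension figures are named by those two intervals: 9–8.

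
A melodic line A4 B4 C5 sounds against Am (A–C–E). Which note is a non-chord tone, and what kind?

The harmony at that moment is A minor triad (A, C, E); B4 is not a chord tone.
It is approached by step up from A4 and left by step up to C5.
Step in, step out in the same direction — a passing tone.

B4 is a passing tone.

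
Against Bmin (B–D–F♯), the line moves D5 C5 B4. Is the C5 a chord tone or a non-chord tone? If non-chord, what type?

Non-chord tone — a passing tone.

The harmony at that moment is B minor triad (B, D, F♯); C5 is not a chord tone.
It is approached by step down from D5 and left by step down to B4.
Step in, step out in the same direction — a passing tone.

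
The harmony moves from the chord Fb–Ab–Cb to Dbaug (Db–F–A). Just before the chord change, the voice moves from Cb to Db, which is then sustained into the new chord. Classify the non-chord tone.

Db is an anticipation.

The harmony at that moment is Fb major triad (Fb, Ab, Cb); Db is not a chord tone.
It is approached by step up from Cb and then sustained as the same pitch into the next harmony.
Arriving early and becoming a chord tone when the harmony changes — an anticipation.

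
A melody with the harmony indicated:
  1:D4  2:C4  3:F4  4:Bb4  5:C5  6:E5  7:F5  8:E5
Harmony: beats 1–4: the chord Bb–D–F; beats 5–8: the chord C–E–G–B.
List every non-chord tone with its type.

C4 (beat 2) — escape tone; F5 (beat 7) — neighbor tone.

The harmony at that moment is Bb major triad (Bb, D, F); C4 is not a chord tone.
It is approached by step down from D4 and left by leap up to F4.
Step in, leap out — an escape tone.
The harmony at that moment is C major seventh chord (C, E, G, B); F5 is not a chord tone.
It is approached by step up from E5 and left by step down to E5.
Step away and step back to the same note — a neighbor tone (upper neighbor).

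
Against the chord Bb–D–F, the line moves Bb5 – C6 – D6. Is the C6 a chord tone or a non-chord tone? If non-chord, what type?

Non-chord tone — a passing tone.

The harmony at that moment is Bb major triad (Bb, D, F); C6 is not a chord tone.
It is approached by step up from Bb5 and left by step up to D6.
Step in, step out in the same direction — a passing tone.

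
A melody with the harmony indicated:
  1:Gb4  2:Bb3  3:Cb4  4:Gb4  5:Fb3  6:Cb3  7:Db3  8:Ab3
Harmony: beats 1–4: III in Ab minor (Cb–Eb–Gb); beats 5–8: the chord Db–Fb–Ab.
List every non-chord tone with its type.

The harmony at that moment is Cb major triad (Cb, Eb, Gb); Bb3 is not a chord tone.
It is approached by leap down from Gb4 and left by step up to Cb4.
Leap in, step out — an appoggiatura.
The harmony at that moment is Db minor triad (Db, Fb, Ab); Cb3 is not a chord tone.
It is approached by leap down from Fb3 and left by step up to Db3.
Leap in, step out — an appoggiatura.

Bb3 (beat 2) — appoggiatura; Cb3 (beat 6) — appoggiatura.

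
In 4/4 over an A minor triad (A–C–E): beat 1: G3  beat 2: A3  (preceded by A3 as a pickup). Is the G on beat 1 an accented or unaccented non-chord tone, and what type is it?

Accented neighbor tone.

The harmony at that moment is A minor triad (A, C, E); G3 is not a chord tone.
It is approached by step down from A3 and left by step up to A3.
Step away and step back to the same note — a neighbor tone (lower neighbor).
It falls on the downbeat, so it is accented.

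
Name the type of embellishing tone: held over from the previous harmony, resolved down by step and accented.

Suspension.

Approach: by preparation — the pitch is first a chord tone, then held (tied or repeated) while the harmony changes under it. Departure: down by step. Metric position: strong.
A prepared dissonance that resolves downward by step — a suspension. (The same figure resolving upward would be a retardation.)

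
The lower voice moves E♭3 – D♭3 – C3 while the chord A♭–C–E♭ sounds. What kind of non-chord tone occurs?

D♭3 is a passing tone.

The harmony at that moment is A♭ major triad (A♭, C, E♭); D♭3 is not a chord tone.
It is approached by step down from E♭3 and left by step down to C3.
Step in, step out in the same direction — a passing tone.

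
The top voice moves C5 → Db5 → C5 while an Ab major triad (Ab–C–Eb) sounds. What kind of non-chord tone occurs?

The harmony at that moment is Ab major triad (Ab, C, Eb); Db5 is not a chord tone.
It is approached by step up from C5 and left by step down to C5.
Step away and step back to the same note — a neighbor tone (upper neighbor).

Db5 is a neighbor tone.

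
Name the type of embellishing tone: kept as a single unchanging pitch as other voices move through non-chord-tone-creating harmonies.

Approach: none. Departure: none — a single pitch is sustained while the chords change around it, passing through harmonies that do not contain it.
No melodic motion at all; the dissonance is created entirely by the moving harmonies against the stationary note — a pedal tone (pedal point).

Pedal tone.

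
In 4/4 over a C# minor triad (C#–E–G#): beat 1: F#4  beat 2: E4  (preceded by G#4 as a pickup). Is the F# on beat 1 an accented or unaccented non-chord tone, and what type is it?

The harmony at that moment is C# minor triad (C#, E, G#); F#4 is not a chord tone.
It is approached by step down from G#4 and left by step down to E4.
Step in, step out in the same direction — a passing tone.
It falls on the downbeat, so it is accented.

Accented passing tone.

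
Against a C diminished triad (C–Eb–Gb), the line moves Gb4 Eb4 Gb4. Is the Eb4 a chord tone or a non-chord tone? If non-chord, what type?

Chord tone (the third of C diminished triad).

C diminished triad contains C, Eb, Gb; Eb is the third, so it is a chord tone.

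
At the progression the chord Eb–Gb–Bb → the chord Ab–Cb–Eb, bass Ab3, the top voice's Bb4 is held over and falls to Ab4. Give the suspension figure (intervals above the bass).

At the second chord the bass is Ab3. The suspended Bb4 lies a ninth above the bass; after resolving down by step to Ab4, the interval above the bass becomes an octave.
Suspension figures are named by those two intervals: 9–8.

9–8 suspension.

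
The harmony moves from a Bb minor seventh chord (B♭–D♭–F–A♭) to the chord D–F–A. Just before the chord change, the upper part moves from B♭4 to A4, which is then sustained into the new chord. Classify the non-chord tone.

A4 is an anticipation.

The harmony at that moment is B♭ minor seventh chord (B♭, D♭, F, A♭); A4 is not a chord tone.
It is approached by step down from B♭4 and then sustained as the same pitch into the next harmony.
Arriving early and becoming a chord tone when the harmony changes — an anticipation.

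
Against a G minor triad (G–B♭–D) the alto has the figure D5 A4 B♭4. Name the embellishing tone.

The harmony at that moment is G minor triad (G, B♭, D); A4 is not a chord tone.
It is approached by leap down from D5 and left by step up to B♭4.
Leap in, step out — an appoggiatura.

A4 is an appoggiatura.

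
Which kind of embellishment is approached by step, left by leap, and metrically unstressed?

Approach: by step. Departure: by leap. Metric position: weak.
Step in, leap out, from a weak position — an escape tone (échappée). (It is the mirror image of the appoggiatura, which leaps in and steps out on a strong beat.)

Escape tone.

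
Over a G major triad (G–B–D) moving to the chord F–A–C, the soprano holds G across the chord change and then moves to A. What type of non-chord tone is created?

G is a retardation.

The harmony at that moment is F major triad (F, A, C); G is not a chord tone.
It is held over (the same pitch as the preceding G) and left by step up to A.
Held over from the previous chord and resolving up by step — a retardation.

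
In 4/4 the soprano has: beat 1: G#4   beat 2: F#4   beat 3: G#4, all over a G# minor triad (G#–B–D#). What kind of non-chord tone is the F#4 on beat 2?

Lower neighbor tone.

The harmony at that moment is G# minor triad (G#, B, D#); F#4 is not a chord tone.
It is approached by step down from G#4 and left by step up to G#4.
Step away and step back to the same note — a neighbor tone (lower neighbor).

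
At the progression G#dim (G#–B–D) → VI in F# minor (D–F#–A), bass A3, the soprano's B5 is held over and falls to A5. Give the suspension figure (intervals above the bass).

At the second chord the bass is A3. The suspended B5 lies a ninth above the bass; after resolving down by step to A5, the interval above the bass becomes an octave.
Suspension figures are named by those two intervals: 9–8.

9–8 suspension.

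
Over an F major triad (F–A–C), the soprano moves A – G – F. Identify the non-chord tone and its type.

G is a passing tone.

The harmony at that moment is F major triad (F, A, C); G is not a chord tone.
It is approached by step down from A and left by step down to F.
Step in, step out in the same direction — a passing tone.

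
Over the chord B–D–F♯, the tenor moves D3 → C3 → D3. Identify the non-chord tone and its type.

C3 is a neighbor tone.

The harmony at that moment is B minor triad (B, D, F♯); C3 is not a chord tone.
It is approached by step down from D3 and left by step up to D3.
Step away and step back to the same note — a neighbor tone (lower neighbor).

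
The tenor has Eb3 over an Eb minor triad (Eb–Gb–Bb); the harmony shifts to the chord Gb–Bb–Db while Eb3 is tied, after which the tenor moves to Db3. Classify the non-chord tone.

The harmony at that moment is Gb major triad (Gb, Bb, Db); Eb3 is not a chord tone.
It is held over (the same pitch as the preceding Eb3) and left by step down to Db3.
Held over from the previous chord and resolving down by step — a suspension.

Eb3 is a suspension.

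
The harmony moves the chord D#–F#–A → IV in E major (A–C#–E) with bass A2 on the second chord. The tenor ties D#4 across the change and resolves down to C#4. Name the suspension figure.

At the second chord the bass is A2. The suspended D#4 lies a fourth above the bass; after resolving down by step to C#4, the interval above the bass becomes a third.
Suspension figures are named by those two intervals: 4–3.

4–3 suspension.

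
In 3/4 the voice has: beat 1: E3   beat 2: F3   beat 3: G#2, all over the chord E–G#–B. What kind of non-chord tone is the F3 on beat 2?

The harmony at that moment is E major triad (E, G#, B); F3 is not a chord tone.
It is approached by step up from E3 and left by leap down to G#2.
Step in, leap out, on a weak beat — an escape tone.

Escape tone.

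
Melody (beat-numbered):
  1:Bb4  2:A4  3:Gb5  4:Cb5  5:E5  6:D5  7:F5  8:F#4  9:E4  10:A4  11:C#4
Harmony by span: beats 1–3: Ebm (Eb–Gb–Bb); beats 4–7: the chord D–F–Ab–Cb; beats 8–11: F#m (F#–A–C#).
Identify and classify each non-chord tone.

A4 (beat 2) — escape tone; E5 (beat 5) — appoggiatura; E4 (beat 9) — escape tone.

The harmony at that moment is Eb minor triad (Eb, Gb, Bb); A4 is not a chord tone.
It is approached by step down from Bb4 and left by leap up to Gb5.
Step in, leap out — an escape tone.
The harmony at that moment is D diminished seventh chord (D, F, Ab, Cb); E5 is not a chord tone.
It is approached by leap up from Cb5 and left by step down to D5.
Leap in, step out — an appoggiatura.
The harmony at that moment is F# minor triad (F#, A, C#); E4 is not a chord tone.
It is approached by step down from F#4 and left by leap up to A4.
Step in, leap out — an escape tone.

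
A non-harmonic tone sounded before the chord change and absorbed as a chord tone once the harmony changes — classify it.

Approach: ahead of the chord change (typically by step), so it is dissonant against the current harmony. Departure: none — the same pitch is restated or held and is a chord tone of the new harmony.
Dissonant first, consonant once the harmony catches up: the note simply arrives early — an anticipation. (The reverse timing, consonant first and dissonant after the change, would be a suspension or retardation.)

Anticipation.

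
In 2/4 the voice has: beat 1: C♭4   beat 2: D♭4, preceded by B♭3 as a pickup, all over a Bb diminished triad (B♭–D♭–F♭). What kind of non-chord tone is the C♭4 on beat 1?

Passing tone.

The harmony at that moment is B♭ diminished triad (B♭, D♭, F♭); C♭4 is not a chord tone.
It is approached by step up from B♭3 and left by step up to D♭4.
Step in, step out in the same direction — a passing tone.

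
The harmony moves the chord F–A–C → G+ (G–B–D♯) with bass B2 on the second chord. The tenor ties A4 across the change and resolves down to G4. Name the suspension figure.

7–6 suspension.

At the second chord the bass is B2. The suspended A4 lies a seventh above the bass; after resolving down by step to G4, the interval above the bass becomes a sixth.
Suspension figures are named by those two intervals: 7–6.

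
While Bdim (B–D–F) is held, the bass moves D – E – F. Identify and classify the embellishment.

The harmony at that moment is B diminished triad (B, D, F); E is not a chord tone.
It is approached by step up from D and left by step up to F.
Step in, step out in the same direction — a passing tone.

E is a passing tone.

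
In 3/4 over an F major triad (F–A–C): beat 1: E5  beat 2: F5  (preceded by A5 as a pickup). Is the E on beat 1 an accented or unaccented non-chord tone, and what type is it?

Accented appoggiatura.

The harmony at that moment is F major triad (F, A, C); E5 is not a chord tone.
It is approached by leap down from A5 and left by step up to F5.
Leap in, step out — an appoggiatura.
It falls on the downbeat, so it is accented.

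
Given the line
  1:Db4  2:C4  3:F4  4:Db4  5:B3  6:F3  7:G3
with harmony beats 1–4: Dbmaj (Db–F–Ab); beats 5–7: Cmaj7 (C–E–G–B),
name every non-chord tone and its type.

C4 (beat 2) — escape tone; F3 (beat 6) — appoggiatura.

The harmony at that moment is Db major triad (Db, F, Ab); C4 is not a chord tone.
It is approached by step down from Db4 and left by leap up to F4.
Step in, leap out — an escape tone.
The harmony at that moment is C major seventh chord (C, E, G, B); F3 is not a chord tone.
It is approached by leap down from B3 and left by step up to G3.
Leap in, step out — an appoggiatura.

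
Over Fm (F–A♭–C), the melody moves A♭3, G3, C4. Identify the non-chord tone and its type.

The harmony at that moment is F minor triad (F, A♭, C); G3 is not a chord tone.
It is approached by step down from A♭3 and left by leap up to C4.
Step in, leap out — an escape tone.

G3 is an escape tone.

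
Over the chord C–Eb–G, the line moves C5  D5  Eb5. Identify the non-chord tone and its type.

The harmony at that moment is C minor triad (C, Eb, G); D5 is not a chord tone.
It is approached by step up from C5 and left by step up to Eb5.
Step in, step out in the same direction — a passing tone.

D5 is a passing tone.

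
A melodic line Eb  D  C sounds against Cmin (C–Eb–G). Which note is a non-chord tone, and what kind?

D is a passing tone.

The harmony at that moment is C minor triad (C, Eb, G); D is not a chord tone.
It is approached by step down from Eb and left by step down to C.
Step in, step out in the same direction — a passing tone.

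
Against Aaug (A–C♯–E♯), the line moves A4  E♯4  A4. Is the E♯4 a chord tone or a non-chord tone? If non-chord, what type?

Chord tone (the fifth of A augmented triad).

A augmented triad contains A, C♯, E♯; E♯ is the fifth, so it is a chord tone.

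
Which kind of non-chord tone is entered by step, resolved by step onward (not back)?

Approach: by step. Departure: by step, continuing in the same direction.
Stepwise on both sides with no change of direction means the note fills in the space between two different chord tones — a passing tone. (Had it turned back to its starting note it would be a neighbor tone instead.)

Passing tone.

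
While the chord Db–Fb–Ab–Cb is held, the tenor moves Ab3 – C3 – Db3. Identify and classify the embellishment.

The harmony at that moment is Db minor seventh chord (Db, Fb, Ab, Cb); C3 is not a chord tone.
It is approached by leap down from Ab3 and left by step up to Db3.
Leap in, step out — an appoggiatura.

C3 is an appoggiatura.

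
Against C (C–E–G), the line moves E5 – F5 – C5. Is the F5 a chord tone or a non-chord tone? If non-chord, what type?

Non-chord tone — an escape tone.

The harmony at that moment is C major triad (C, E, G); F5 is not a chord tone.
It is approached by step up from E5 and left by leap down to C5.
Step in, leap out — an escape tone.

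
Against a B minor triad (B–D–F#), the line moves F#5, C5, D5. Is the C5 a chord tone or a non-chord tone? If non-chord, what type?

The harmony at that moment is B minor triad (B, D, F#); C5 is not a chord tone.
It is approached by leap down from F#5 and left by step up to D5.
Leap in, step out — an appoggiatura.

Non-chord tone — an appoggiatura.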